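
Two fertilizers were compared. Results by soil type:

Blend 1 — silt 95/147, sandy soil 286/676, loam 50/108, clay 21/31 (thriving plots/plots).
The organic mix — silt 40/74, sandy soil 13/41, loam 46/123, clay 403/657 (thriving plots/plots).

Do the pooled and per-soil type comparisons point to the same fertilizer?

Silt: Blend 1 95/147 = 64.6%, the organic mix 40/74 = 54.1% → Blend 1
Sandy soil: Blend 1 286/676 = 42.3%, the organic mix 13/41 = 31.7% → Blend 1
Loam: Blend 1 50/108 = 46.3%, the organic mix 46/123 = 37.4% → Blend 1
Clay: Blend 1 21/31 = 67.7%, the organic mix 403/657 = 61.3% → Blend 1
Overall: Blend 1 452/962 = 47.0%, the organic mix 502/895 = 56.1% → the organic mix
Blend 1 wins each soil group but the organic mix wins overall — the comparison reverses. Blend 1's plots skew toward sandy soil, which has a lower base rate.

No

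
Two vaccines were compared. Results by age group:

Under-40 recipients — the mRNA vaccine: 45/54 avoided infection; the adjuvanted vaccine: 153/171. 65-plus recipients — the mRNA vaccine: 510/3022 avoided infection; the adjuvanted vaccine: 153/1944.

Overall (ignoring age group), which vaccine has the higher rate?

the mRNA vaccine

Under-40: the mRNA vaccine 45/54 = 83.3%, the adjuvanted vaccine 153/171 = 89.5% → the adjuvanted vaccine
65-plus: the mRNA vaccine 510/3022 = 16.9%, the adjuvanted vaccine 153/1944 = 7.9% → the mRNA vaccine
Overall: the mRNA vaccine 555/3076 = 18.0%, the adjuvanted vaccine 306/2115 = 14.5% → the mRNA vaccine
(Neither sweeps every age group, but the mRNA vaccine has the higher pooled rate.)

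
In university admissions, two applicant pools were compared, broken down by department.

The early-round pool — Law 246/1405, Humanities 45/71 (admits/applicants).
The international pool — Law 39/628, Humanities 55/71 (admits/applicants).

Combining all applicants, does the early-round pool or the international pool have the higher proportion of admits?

Law: the early-round pool 246/1405 = 17.5%, the international pool 39/628 = 6.2% → the early-round pool
Humanities: the early-round pool 45/71 = 63.4%, the international pool 55/71 = 77.5% → the international pool
Overall: the early-round pool 291/1476 = 19.7%, the international pool 94/699 = 13.4% → the early-round pool
(Neither sweeps every department group, but the early-round pool has the higher pooled rate.)

the early-round pool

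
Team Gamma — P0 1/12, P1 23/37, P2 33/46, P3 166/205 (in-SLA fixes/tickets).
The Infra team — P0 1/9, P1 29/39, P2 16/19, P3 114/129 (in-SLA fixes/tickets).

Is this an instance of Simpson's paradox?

No

P0: Team Gamma 1/12 = 8.3%, the Infra team 1/9 = 11.1% → the Infra team
P1: Team Gamma 23/37 = 62.2%, the Infra team 29/39 = 74.4% → the Infra team
P2: Team Gamma 33/46 = 71.7%, the Infra team 16/19 = 84.2% → the Infra team
P3: Team Gamma 166/205 = 81.0%, the Infra team 114/129 = 88.4% → the Infra team
Overall: Team Gamma 223/300 = 74.3%, the Infra team 160/196 = 81.6% → the Infra team
The Infra team wins overall and in every ticket group — no reversal.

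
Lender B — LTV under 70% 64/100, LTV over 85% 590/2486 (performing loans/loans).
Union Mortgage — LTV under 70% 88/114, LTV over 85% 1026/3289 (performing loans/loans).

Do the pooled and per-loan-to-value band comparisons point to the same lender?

LTV under 70%: Lender B 64/100 = 64.0%, Union Mortgage 88/114 = 77.2% → Union Mortgage
LTV over 85%: Lender B 590/2486 = 23.7%, Union Mortgage 1026/3289 = 31.2% → Union Mortgage
Overall: Lender B 654/2586 = 25.3%, Union Mortgage 1114/3403 = 32.7% → Union Mortgage
Union Mortgage wins overall and in every loan-to-value group — no reversal.

Yes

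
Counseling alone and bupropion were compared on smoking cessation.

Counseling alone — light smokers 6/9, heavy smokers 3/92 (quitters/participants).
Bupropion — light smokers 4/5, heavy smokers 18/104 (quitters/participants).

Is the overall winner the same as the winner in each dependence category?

Light smokers: counseling alone 6/9 = 66.7%, bupropion 4/5 = 80.0% → bupropion
Heavy smokers: counseling alone 3/92 = 3.3%, bupropion 18/104 = 17.3% → bupropion
Overall: counseling alone 9/101 = 8.9%, bupropion 22/109 = 20.2% → bupropion
Bupropion wins overall and in every dependence group — no reversal.

Yes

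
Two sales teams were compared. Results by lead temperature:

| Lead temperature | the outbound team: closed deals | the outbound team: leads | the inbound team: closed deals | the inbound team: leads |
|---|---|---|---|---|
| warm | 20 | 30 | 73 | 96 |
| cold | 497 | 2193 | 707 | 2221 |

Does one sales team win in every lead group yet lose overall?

Warm: the outbound team 20/30 = 66.7%, the inbound team 73/96 = 76.0% → the inbound team
Cold: the outbound team 497/2193 = 22.7%, the inbound team 707/2221 = 31.8% → the inbound team
Overall: the outbound team 517/2223 = 23.3%, the inbound team 780/2317 = 33.7% → the inbound team
The inbound team wins overall and in every lead group — no reversal.

No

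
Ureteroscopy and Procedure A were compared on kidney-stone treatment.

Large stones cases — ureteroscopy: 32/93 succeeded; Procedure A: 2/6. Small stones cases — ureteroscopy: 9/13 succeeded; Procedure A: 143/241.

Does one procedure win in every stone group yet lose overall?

Yes

Large stones: ureteroscopy 32/93 = 34.4%, Procedure A 2/6 = 33.3% → ureteroscopy
Small stones: ureteroscopy 9/13 = 69.2%, Procedure A 143/241 = 59.3% → ureteroscopy
Overall: ureteroscopy 41/106 = 38.7%, Procedure A 145/247 = 58.7% → Procedure A
Ureteroscopy wins each stone group but Procedure A wins overall — the comparison reverses. Ureteroscopy's cases skew toward large stones, which has a lower base rate.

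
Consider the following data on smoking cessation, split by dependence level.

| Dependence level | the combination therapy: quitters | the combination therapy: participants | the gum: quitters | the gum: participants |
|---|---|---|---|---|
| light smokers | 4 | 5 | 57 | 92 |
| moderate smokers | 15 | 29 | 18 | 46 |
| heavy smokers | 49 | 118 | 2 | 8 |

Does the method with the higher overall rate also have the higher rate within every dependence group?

Light smokers: the combination therapy 4/5 = 80.0%, the gum 57/92 = 62.0% → the combination therapy
Moderate smokers: the combination therapy 15/29 = 51.7%, the gum 18/46 = 39.1% → the combination therapy
Heavy smokers: the combination therapy 49/118 = 41.5%, the gum 2/8 = 25.0% → the combination therapy
Overall: the combination therapy 68/152 = 44.7%, the gum 77/146 = 52.7% → the gum
The combination therapy wins each dependence group but the gum wins overall — the comparison reverses. The combination therapy's participants skew toward heavy smokers, which has a lower base rate.

No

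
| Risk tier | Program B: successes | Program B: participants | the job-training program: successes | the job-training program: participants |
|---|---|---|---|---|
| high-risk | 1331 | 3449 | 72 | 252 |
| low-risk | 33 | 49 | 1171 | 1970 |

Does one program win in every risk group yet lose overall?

High-risk: Program B 1331/3449 = 38.6%, the job-training program 72/252 = 28.6% → Program B
Low-risk: Program B 33/49 = 67.3%, the job-training program 1171/1970 = 59.4% → Program B
Overall: Program B 1364/3498 = 39.0%, the job-training program 1243/2222 = 55.9% → the job-training program
Program B wins each risk group but the job-training program wins overall — the comparison reverses. Program B's participants skew toward high-risk, which has a lower base rate.

Yes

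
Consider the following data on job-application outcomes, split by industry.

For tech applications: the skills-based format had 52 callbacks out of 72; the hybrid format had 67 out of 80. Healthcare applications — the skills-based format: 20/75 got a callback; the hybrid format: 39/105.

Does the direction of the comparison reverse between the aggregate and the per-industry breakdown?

Tech: the skills-based format 52/72 = 72.2%, the hybrid format 67/80 = 83.8% → the hybrid format
Healthcare: the skills-based format 20/75 = 26.7%, the hybrid format 39/105 = 37.1% → the hybrid format
Overall: the skills-based format 72/147 = 49.0%, the hybrid format 106/185 = 57.3% → the hybrid format
The hybrid format wins overall and in every industry group — no reversal.

No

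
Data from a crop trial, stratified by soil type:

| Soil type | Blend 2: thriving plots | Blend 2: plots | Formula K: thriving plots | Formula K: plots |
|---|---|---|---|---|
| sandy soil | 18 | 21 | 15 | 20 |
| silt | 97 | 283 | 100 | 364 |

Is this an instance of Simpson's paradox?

No

Sandy soil: Blend 2 18/21 = 85.7%, Formula K 15/20 = 75.0% → Blend 2
Silt: Blend 2 97/283 = 34.3%, Formula K 100/364 = 27.5% → Blend 2
Overall: Blend 2 115/304 = 37.8%, Formula K 115/384 = 29.9% → Blend 2
Blend 2 wins overall and in every soil group — no reversal.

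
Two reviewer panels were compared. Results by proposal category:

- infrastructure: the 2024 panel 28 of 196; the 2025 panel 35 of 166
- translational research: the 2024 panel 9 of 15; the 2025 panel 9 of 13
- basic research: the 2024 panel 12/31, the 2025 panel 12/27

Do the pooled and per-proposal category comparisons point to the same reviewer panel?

Yes

Infrastructure: the 2024 panel 28/196 = 14.3%, the 2025 panel 35/166 = 21.1% → the 2025 panel
Translational research: the 2024 panel 9/15 = 60.0%, the 2025 panel 9/13 = 69.2% → the 2025 panel
Basic research: the 2024 panel 12/31 = 38.7%, the 2025 panel 12/27 = 44.4% → the 2025 panel
Overall: the 2024 panel 49/242 = 20.2%, the 2025 panel 56/206 = 27.2% → the 2025 panel
The 2025 panel wins overall and in every proposal group — no reversal.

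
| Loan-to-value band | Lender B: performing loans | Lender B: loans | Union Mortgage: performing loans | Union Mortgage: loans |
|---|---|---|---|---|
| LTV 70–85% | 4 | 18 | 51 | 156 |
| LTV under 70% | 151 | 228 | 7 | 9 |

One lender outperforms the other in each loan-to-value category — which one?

Union Mortgage

LTV 70–85%: Lender B 4/18 = 22.2%, Union Mortgage 51/156 = 32.7% → Union Mortgage
LTV under 70%: Lender B 151/228 = 66.2%, Union Mortgage 7/9 = 77.8% → Union Mortgage
Union Mortgage has the higher rate in both groups.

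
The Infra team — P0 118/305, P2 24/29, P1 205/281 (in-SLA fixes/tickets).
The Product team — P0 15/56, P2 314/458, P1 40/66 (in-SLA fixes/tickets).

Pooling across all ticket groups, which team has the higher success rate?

the Product team

P0: the Infra team 118/305 = 38.7%, the Product team 15/56 = 26.8% → the Infra team
P2: the Infra team 24/29 = 82.8%, the Product team 314/458 = 68.6% → the Infra team
P1: the Infra team 205/281 = 73.0%, the Product team 40/66 = 60.6% → the Infra team
Overall: the Infra team 347/615 = 56.4%, the Product team 369/580 = 63.6% → the Product team
(The Infra team wins every ticket group but the Product team wins overall — the Infra team's tickets skew toward the low-rate P0 group.)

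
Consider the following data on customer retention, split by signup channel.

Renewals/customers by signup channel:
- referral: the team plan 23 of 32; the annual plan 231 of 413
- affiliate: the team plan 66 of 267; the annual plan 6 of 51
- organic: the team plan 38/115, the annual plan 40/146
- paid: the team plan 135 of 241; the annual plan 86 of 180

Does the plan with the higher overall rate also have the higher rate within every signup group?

No

Referral: the team plan 23/32 = 71.9%, the annual plan 231/413 = 55.9% → the team plan
Affiliate: the team plan 66/267 = 24.7%, the annual plan 6/51 = 11.8% → the team plan
Organic: the team plan 38/115 = 33.0%, the annual plan 40/146 = 27.4% → the team plan
Paid: the team plan 135/241 = 56.0%, the annual plan 86/180 = 47.8% → the team plan
Overall: the team plan 262/655 = 40.0%, the annual plan 363/790 = 45.9% → the annual plan
The team plan wins each signup group but the annual plan wins overall — the comparison reverses. The team plan's customers skew toward affiliate, which has a lower base rate.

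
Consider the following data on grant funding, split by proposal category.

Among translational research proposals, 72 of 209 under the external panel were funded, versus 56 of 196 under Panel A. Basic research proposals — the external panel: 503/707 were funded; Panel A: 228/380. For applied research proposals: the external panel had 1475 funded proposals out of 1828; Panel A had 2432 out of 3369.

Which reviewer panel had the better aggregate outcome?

Translational research: the external panel 72/209 = 34.4%, Panel A 56/196 = 28.6% → the external panel
Basic research: the external panel 503/707 = 71.1%, Panel A 228/380 = 60.0% → the external panel
Applied research: the external panel 1475/1828 = 80.7%, Panel A 2432/3369 = 72.2% → the external panel
Overall: the external panel 2050/2744 = 74.7%, Panel A 2716/3945 = 68.8% → the external panel

the external panel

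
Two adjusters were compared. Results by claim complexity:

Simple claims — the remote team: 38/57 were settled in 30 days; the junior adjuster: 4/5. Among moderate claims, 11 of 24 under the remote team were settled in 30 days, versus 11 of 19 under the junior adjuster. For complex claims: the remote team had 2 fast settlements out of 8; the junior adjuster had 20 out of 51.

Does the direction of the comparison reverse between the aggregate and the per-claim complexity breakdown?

Yes

Simple: the remote team 38/57 = 66.7%, the junior adjuster 4/5 = 80.0% → the junior adjuster
Moderate: the remote team 11/24 = 45.8%, the junior adjuster 11/19 = 57.9% → the junior adjuster
Complex: the remote team 2/8 = 25.0%, the junior adjuster 20/51 = 39.2% → the junior adjuster
Overall: the remote team 51/89 = 57.3%, the junior adjuster 35/75 = 46.7% → the remote team
The junior adjuster wins each claim group but the remote team wins overall — the comparison reverses. The junior adjuster's claims skew toward complex, which has a lower base rate.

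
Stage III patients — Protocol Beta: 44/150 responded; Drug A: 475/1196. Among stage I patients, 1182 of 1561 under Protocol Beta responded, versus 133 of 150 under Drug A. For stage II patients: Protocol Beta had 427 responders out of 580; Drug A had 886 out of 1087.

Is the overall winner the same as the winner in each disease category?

Stage III: Protocol Beta 44/150 = 29.3%, Drug A 475/1196 = 39.7% → Drug A
Stage I: Protocol Beta 1182/1561 = 75.7%, Drug A 133/150 = 88.7% → Drug A
Stage II: Protocol Beta 427/580 = 73.6%, Drug A 886/1087 = 81.5% → Drug A
Overall: Protocol Beta 1653/2291 = 72.2%, Drug A 1494/2433 = 61.4% → Protocol Beta
Drug A wins each disease group but Protocol Beta wins overall — the comparison reverses. Drug A's patients skew toward stage III, which has a lower base rate.

No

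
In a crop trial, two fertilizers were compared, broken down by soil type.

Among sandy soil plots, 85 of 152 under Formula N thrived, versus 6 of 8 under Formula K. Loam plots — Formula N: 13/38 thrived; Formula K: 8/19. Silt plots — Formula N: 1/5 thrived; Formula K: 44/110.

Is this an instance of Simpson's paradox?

Sandy soil: Formula N 85/152 = 55.9%, Formula K 6/8 = 75.0% → Formula K
Loam: Formula N 13/38 = 34.2%, Formula K 8/19 = 42.1% → Formula K
Silt: Formula N 1/5 = 20.0%, Formula K 44/110 = 40.0% → Formula K
Overall: Formula N 99/195 = 50.8%, Formula K 58/137 = 42.3% → Formula N
Formula K wins each soil group but Formula N wins overall — the comparison reverses. Formula K's plots skew toward silt, which has a lower base rate.

Yes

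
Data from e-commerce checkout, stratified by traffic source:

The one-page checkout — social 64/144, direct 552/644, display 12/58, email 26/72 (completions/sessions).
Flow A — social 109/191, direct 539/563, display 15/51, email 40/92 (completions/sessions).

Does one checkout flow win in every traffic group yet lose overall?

Social: the one-page checkout 64/144 = 44.4%, Flow A 109/191 = 57.1% → Flow A
Direct: the one-page checkout 552/644 = 85.7%, Flow A 539/563 = 95.7% → Flow A
Display: the one-page checkout 12/58 = 20.7%, Flow A 15/51 = 29.4% → Flow A
Email: the one-page checkout 26/72 = 36.1%, Flow A 40/92 = 43.5% → Flow A
Overall: the one-page checkout 654/918 = 71.2%, Flow A 703/897 = 78.4% → Flow A
Flow A wins overall and in every traffic group — no reversal.

No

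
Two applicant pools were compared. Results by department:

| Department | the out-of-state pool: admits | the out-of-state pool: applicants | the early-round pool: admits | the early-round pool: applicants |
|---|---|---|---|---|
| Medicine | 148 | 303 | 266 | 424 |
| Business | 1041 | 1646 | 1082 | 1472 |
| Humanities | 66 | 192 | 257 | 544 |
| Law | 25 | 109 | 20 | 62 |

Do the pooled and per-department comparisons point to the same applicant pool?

Yes

Medicine: the out-of-state pool 148/303 = 48.8%, the early-round pool 266/424 = 62.7% → the early-round pool
Business: the out-of-state pool 1041/1646 = 63.2%, the early-round pool 1082/1472 = 73.5% → the early-round pool
Humanities: the out-of-state pool 66/192 = 34.4%, the early-round pool 257/544 = 47.2% → the early-round pool
Law: the out-of-state pool 25/109 = 22.9%, the early-round pool 20/62 = 32.3% → the early-round pool
Overall: the out-of-state pool 1280/2250 = 56.9%, the early-round pool 1625/2502 = 64.9% → the early-round pool
The early-round pool wins overall and in every department group — no reversal.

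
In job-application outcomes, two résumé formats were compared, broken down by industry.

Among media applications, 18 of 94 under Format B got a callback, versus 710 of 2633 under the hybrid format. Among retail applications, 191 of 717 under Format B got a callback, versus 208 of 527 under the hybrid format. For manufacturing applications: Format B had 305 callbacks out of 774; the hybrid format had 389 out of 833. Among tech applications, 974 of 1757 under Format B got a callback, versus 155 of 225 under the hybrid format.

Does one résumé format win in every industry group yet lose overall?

Media: Format B 18/94 = 19.1%, the hybrid format 710/2633 = 27.0% → the hybrid format
Retail: Format B 191/717 = 26.6%, the hybrid format 208/527 = 39.5% → the hybrid format
Manufacturing: Format B 305/774 = 39.4%, the hybrid format 389/833 = 46.7% → the hybrid format
Tech: Format B 974/1757 = 55.4%, the hybrid format 155/225 = 68.9% → the hybrid format
Overall: Format B 1488/3342 = 44.5%, the hybrid format 1462/4218 = 34.7% → Format B
The hybrid format wins each industry group but Format B wins overall — the comparison reverses. The hybrid format's applications skew toward media, which has a lower base rate.

Yes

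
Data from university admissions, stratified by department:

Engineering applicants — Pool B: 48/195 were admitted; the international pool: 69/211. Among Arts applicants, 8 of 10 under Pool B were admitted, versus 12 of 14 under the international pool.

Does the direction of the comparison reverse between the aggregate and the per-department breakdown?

No

Engineering: Pool B 48/195 = 24.6%, the international pool 69/211 = 32.7% → the international pool
Arts: Pool B 8/10 = 80.0%, the international pool 12/14 = 85.7% → the international pool
Overall: Pool B 56/205 = 27.3%, the international pool 81/225 = 36.0% → the international pool
The international pool wins overall and in every department group — no reversal.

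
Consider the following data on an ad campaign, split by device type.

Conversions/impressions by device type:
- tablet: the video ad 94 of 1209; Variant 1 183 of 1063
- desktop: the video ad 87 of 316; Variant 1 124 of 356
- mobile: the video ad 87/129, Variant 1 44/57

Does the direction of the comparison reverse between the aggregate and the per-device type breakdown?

Tablet: the video ad 94/1209 = 7.8%, Variant 1 183/1063 = 17.2% → Variant 1
Desktop: the video ad 87/316 = 27.5%, Variant 1 124/356 = 34.8% → Variant 1
Mobile: the video ad 87/129 = 67.4%, Variant 1 44/57 = 77.2% → Variant 1
Overall: the video ad 268/1654 = 16.2%, Variant 1 351/1476 = 23.8% → Variant 1
Variant 1 wins overall and in every device group — no reversal.

No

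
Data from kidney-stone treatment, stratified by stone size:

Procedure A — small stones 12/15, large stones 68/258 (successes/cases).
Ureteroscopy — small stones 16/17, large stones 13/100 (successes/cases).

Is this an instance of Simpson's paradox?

Small stones: Procedure A 12/15 = 80.0%, ureteroscopy 16/17 = 94.1% → ureteroscopy
Large stones: Procedure A 68/258 = 26.4%, ureteroscopy 13/100 = 13.0% → Procedure A
Overall: Procedure A 80/273 = 29.3%, ureteroscopy 29/117 = 24.8% → Procedure A
Neither sweeps: Procedure A wins 1 of 2 groups, ureteroscopy wins 1. Procedure A wins overall but not every group — no Simpson reversal.

No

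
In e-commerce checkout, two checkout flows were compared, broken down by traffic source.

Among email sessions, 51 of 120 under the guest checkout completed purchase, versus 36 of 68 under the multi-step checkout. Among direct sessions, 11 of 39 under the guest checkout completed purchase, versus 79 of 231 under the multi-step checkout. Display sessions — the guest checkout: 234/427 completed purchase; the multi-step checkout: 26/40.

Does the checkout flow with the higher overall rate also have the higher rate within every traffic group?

No

Email: the guest checkout 51/120 = 42.5%, the multi-step checkout 36/68 = 52.9% → the multi-step checkout
Direct: the guest checkout 11/39 = 28.2%, the multi-step checkout 79/231 = 34.2% → the multi-step checkout
Display: the guest checkout 234/427 = 54.8%, the multi-step checkout 26/40 = 65.0% → the multi-step checkout
Overall: the guest checkout 296/586 = 50.5%, the multi-step checkout 141/339 = 41.6% → the guest checkout
The multi-step checkout wins each traffic group but the guest checkout wins overall — the comparison reverses. The multi-step checkout's sessions skew toward direct, which has a lower base rate.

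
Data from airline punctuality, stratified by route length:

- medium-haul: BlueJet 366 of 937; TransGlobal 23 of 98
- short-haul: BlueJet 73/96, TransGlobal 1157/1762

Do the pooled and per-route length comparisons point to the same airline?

Medium-haul: BlueJet 366/937 = 39.1%, TransGlobal 23/98 = 23.5% → BlueJet
Short-haul: BlueJet 73/96 = 76.0%, TransGlobal 1157/1762 = 65.7% → BlueJet
Overall: BlueJet 439/1033 = 42.5%, TransGlobal 1180/1860 = 63.4% → TransGlobal
BlueJet wins each route group but TransGlobal wins overall — the comparison reverses. BlueJet's flights skew toward medium-haul, which has a lower base rate.

No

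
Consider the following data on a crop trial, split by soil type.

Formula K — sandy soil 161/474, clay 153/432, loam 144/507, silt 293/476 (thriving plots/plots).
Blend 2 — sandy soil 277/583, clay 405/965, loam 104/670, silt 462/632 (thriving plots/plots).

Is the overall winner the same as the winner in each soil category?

Sandy soil: Formula K 161/474 = 34.0%, Blend 2 277/583 = 47.5% → Blend 2
Clay: Formula K 153/432 = 35.4%, Blend 2 405/965 = 42.0% → Blend 2
Loam: Formula K 144/507 = 28.4%, Blend 2 104/670 = 15.5% → Formula K
Silt: Formula K 293/476 = 61.6%, Blend 2 462/632 = 73.1% → Blend 2
Overall: Formula K 751/1889 = 39.8%, Blend 2 1248/2850 = 43.8% → Blend 2
Neither sweeps: Formula K wins 1 of 4 groups, Blend 2 wins 3. Blend 2 wins overall but not every group — no Simpson reversal.

No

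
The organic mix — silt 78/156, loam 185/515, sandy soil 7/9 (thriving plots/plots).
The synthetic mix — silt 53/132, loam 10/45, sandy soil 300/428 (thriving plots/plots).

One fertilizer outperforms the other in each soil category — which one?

Silt: the organic mix 78/156 = 50.0%, the synthetic mix 53/132 = 40.2% → the organic mix
Loam: the organic mix 185/515 = 35.9%, the synthetic mix 10/45 = 22.2% → the organic mix
Sandy soil: the organic mix 7/9 = 77.8%, the synthetic mix 300/428 = 70.1% → the organic mix
The organic mix has the higher rate in all 3 groups.

the organic mix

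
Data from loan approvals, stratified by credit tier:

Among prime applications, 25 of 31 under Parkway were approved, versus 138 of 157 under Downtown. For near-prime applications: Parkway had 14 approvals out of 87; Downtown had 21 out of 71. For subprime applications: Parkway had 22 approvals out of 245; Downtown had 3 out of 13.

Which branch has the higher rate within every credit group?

Downtown

Prime: Parkway 25/31 = 80.6%, Downtown 138/157 = 87.9% → Downtown
Near-prime: Parkway 14/87 = 16.1%, Downtown 21/71 = 29.6% → Downtown
Subprime: Parkway 22/245 = 9.0%, Downtown 3/13 = 23.1% → Downtown
Downtown has the higher rate in all 3 groups.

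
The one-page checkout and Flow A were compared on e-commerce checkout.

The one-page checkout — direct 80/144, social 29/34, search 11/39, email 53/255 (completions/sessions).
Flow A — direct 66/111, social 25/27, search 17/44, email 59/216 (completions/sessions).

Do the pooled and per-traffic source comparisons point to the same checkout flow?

Yes

Direct: the one-page checkout 80/144 = 55.6%, Flow A 66/111 = 59.5% → Flow A
Social: the one-page checkout 29/34 = 85.3%, Flow A 25/27 = 92.6% → Flow A
Search: the one-page checkout 11/39 = 28.2%, Flow A 17/44 = 38.6% → Flow A
Email: the one-page checkout 53/255 = 20.8%, Flow A 59/216 = 27.3% → Flow A
Overall: the one-page checkout 173/472 = 36.7%, Flow A 167/398 = 42.0% → Flow A
Flow A wins overall and in every traffic group — no reversal.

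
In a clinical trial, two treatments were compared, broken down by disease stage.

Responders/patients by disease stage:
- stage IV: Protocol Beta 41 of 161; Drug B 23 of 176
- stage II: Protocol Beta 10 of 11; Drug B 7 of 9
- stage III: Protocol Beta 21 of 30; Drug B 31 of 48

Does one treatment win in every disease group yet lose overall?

No

Stage IV: Protocol Beta 41/161 = 25.5%, Drug B 23/176 = 13.1% → Protocol Beta
Stage II: Protocol Beta 10/11 = 90.9%, Drug B 7/9 = 77.8% → Protocol Beta
Stage III: Protocol Beta 21/30 = 70.0%, Drug B 31/48 = 64.6% → Protocol Beta
Overall: Protocol Beta 72/202 = 35.6%, Drug B 61/233 = 26.2% → Protocol Beta
Protocol Beta wins overall and in every disease group — no reversal.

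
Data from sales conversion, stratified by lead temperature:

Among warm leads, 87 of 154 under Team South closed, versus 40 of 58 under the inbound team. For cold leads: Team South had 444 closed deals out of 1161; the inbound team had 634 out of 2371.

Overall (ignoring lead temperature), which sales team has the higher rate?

Warm: Team South 87/154 = 56.5%, the inbound team 40/58 = 69.0% → the inbound team
Cold: Team South 444/1161 = 38.2%, the inbound team 634/2371 = 26.7% → Team South
Overall: Team South 531/1315 = 40.4%, the inbound team 674/2429 = 27.7% → Team South
(Neither sweeps every lead group, but Team South has the higher pooled rate.)

Team South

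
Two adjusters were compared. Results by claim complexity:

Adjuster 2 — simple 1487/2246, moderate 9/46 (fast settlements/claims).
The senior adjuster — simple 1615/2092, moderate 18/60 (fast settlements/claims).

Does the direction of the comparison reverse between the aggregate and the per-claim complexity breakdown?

Simple: Adjuster 2 1487/2246 = 66.2%, the senior adjuster 1615/2092 = 77.2% → the senior adjuster
Moderate: Adjuster 2 9/46 = 19.6%, the senior adjuster 18/60 = 30.0% → the senior adjuster
Overall: Adjuster 2 1496/2292 = 65.3%, the senior adjuster 1633/2152 = 75.9% → the senior adjuster
The senior adjuster wins overall and in every claim group — no reversal.

No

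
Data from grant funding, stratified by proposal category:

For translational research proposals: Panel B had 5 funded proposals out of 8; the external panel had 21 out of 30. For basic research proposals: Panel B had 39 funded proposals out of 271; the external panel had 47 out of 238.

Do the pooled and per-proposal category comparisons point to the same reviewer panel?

Yes

Translational research: Panel B 5/8 = 62.5%, the external panel 21/30 = 70.0% → the external panel
Basic research: Panel B 39/271 = 14.4%, the external panel 47/238 = 19.7% → the external panel
Overall: Panel B 44/279 = 15.8%, the external panel 68/268 = 25.4% → the external panel
The external panel wins overall and in every proposal group — no reversal.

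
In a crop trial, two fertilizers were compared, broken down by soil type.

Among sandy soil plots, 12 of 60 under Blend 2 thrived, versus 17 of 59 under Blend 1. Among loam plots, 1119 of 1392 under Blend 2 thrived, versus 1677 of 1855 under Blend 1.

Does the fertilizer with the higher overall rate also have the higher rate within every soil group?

Yes

Sandy soil: Blend 2 12/60 = 20.0%, Blend 1 17/59 = 28.8% → Blend 1
Loam: Blend 2 1119/1392 = 80.4%, Blend 1 1677/1855 = 90.4% → Blend 1
Overall: Blend 2 1131/1452 = 77.9%, Blend 1 1694/1914 = 88.5% → Blend 1
Blend 1 wins overall and in every soil group — no reversal.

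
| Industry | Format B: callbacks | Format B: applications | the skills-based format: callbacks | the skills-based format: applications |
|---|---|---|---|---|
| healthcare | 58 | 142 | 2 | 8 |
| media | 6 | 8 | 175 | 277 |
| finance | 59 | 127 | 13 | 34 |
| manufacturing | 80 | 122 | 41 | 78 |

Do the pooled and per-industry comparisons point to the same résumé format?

No

Healthcare: Format B 58/142 = 40.8%, the skills-based format 2/8 = 25.0% → Format B
Media: Format B 6/8 = 75.0%, the skills-based format 175/277 = 63.2% → Format B
Finance: Format B 59/127 = 46.5%, the skills-based format 13/34 = 38.2% → Format B
Manufacturing: Format B 80/122 = 65.6%, the skills-based format 41/78 = 52.6% → Format B
Overall: Format B 203/399 = 50.9%, the skills-based format 231/397 = 58.2% → the skills-based format
Format B wins each industry group but the skills-based format wins overall — the comparison reverses. Format B's applications skew toward healthcare, which has a lower base rate.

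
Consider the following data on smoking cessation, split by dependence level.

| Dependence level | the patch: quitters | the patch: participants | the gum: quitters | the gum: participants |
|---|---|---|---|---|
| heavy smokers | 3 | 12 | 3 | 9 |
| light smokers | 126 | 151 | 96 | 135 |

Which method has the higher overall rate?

Heavy smokers: the patch 3/12 = 25.0%, the gum 3/9 = 33.3% → the gum
Light smokers: the patch 126/151 = 83.4%, the gum 96/135 = 71.1% → the patch
Overall: the patch 129/163 = 79.1%, the gum 99/144 = 68.8% → the patch
(Neither sweeps every dependence group, but the patch has the higher pooled rate.)

the patch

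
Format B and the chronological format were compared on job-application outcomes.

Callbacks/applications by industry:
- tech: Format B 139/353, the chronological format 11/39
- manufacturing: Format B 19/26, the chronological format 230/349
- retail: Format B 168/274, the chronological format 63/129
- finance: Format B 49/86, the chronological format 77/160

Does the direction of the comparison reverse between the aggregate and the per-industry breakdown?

Tech: Format B 139/353 = 39.4%, the chronological format 11/39 = 28.2% → Format B
Manufacturing: Format B 19/26 = 73.1%, the chronological format 230/349 = 65.9% → Format B
Retail: Format B 168/274 = 61.3%, the chronological format 63/129 = 48.8% → Format B
Finance: Format B 49/86 = 57.0%, the chronological format 77/160 = 48.1% → Format B
Overall: Format B 375/739 = 50.7%, the chronological format 381/677 = 56.3% → the chronological format
Format B wins each industry group but the chronological format wins overall — the comparison reverses. Format B's applications skew toward tech, which has a lower base rate.

Yes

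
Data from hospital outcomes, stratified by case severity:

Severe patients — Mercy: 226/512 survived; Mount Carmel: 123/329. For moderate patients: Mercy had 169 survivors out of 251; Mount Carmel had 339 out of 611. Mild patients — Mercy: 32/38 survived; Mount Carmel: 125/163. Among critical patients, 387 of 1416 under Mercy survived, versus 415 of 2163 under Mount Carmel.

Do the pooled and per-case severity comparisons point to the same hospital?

Severe: Mercy 226/512 = 44.1%, Mount Carmel 123/329 = 37.4% → Mercy
Moderate: Mercy 169/251 = 67.3%, Mount Carmel 339/611 = 55.5% → Mercy
Mild: Mercy 32/38 = 84.2%, Mount Carmel 125/163 = 76.7% → Mercy
Critical: Mercy 387/1416 = 27.3%, Mount Carmel 415/2163 = 19.2% → Mercy
Overall: Mercy 814/2217 = 36.7%, Mount Carmel 1002/3266 = 30.7% → Mercy
Mercy wins overall and in every case group — no reversal.

Yes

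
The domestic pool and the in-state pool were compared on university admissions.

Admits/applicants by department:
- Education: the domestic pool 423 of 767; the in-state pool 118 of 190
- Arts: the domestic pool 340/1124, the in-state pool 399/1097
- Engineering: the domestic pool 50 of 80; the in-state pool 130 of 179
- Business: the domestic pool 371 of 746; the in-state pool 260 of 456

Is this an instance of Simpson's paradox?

Education: the domestic pool 423/767 = 55.1%, the in-state pool 118/190 = 62.1% → the in-state pool
Arts: the domestic pool 340/1124 = 30.2%, the in-state pool 399/1097 = 36.4% → the in-state pool
Engineering: the domestic pool 50/80 = 62.5%, the in-state pool 130/179 = 72.6% → the in-state pool
Business: the domestic pool 371/746 = 49.7%, the in-state pool 260/456 = 57.0% → the in-state pool
Overall: the domestic pool 1184/2717 = 43.6%, the in-state pool 907/1922 = 47.2% → the in-state pool
The in-state pool wins overall and in every department group — no reversal.

No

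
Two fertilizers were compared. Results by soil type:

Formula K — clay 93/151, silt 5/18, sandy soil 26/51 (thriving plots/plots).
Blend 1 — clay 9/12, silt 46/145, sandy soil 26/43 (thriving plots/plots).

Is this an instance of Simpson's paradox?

Clay: Formula K 93/151 = 61.6%, Blend 1 9/12 = 75.0% → Blend 1
Silt: Formula K 5/18 = 27.8%, Blend 1 46/145 = 31.7% → Blend 1
Sandy soil: Formula K 26/51 = 51.0%, Blend 1 26/43 = 60.5% → Blend 1
Overall: Formula K 124/220 = 56.4%, Blend 1 81/200 = 40.5% → Formula K
Blend 1 wins each soil group but Formula K wins overall — the comparison reverses. Blend 1's plots skew toward silt, which has a lower base rate.

Yes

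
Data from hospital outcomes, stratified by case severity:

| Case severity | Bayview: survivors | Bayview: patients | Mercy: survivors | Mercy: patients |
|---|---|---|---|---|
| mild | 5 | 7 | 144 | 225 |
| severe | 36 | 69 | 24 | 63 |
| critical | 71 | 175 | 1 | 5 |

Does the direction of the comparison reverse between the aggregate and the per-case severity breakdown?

Yes

Mild: Bayview 5/7 = 71.4%, Mercy 144/225 = 64.0% → Bayview
Severe: Bayview 36/69 = 52.2%, Mercy 24/63 = 38.1% → Bayview
Critical: Bayview 71/175 = 40.6%, Mercy 1/5 = 20.0% → Bayview
Overall: Bayview 112/251 = 44.6%, Mercy 169/293 = 57.7% → Mercy
Bayview wins each case group but Mercy wins overall — the comparison reverses. Bayview's patients skew toward critical, which has a lower base rate.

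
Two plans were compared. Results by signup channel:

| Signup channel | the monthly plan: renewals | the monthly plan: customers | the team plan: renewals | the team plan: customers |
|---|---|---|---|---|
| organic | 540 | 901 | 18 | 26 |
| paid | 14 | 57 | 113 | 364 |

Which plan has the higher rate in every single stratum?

Organic: the monthly plan 540/901 = 59.9%, the team plan 18/26 = 69.2% → the team plan
Paid: the monthly plan 14/57 = 24.6%, the team plan 113/364 = 31.0% → the team plan
The team plan has the higher rate in both groups.

the team plan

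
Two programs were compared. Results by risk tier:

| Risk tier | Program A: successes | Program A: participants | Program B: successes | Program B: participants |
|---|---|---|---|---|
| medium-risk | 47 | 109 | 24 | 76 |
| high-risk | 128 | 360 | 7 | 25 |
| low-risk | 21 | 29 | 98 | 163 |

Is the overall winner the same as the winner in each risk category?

Medium-risk: Program A 47/109 = 43.1%, Program B 24/76 = 31.6% → Program A
High-risk: Program A 128/360 = 35.6%, Program B 7/25 = 28.0% → Program A
Low-risk: Program A 21/29 = 72.4%, Program B 98/163 = 60.1% → Program A
Overall: Program A 196/498 = 39.4%, Program B 129/264 = 48.9% → Program B
Program A wins each risk group but Program B wins overall — the comparison reverses. Program A's participants skew toward high-risk, which has a lower base rate.

No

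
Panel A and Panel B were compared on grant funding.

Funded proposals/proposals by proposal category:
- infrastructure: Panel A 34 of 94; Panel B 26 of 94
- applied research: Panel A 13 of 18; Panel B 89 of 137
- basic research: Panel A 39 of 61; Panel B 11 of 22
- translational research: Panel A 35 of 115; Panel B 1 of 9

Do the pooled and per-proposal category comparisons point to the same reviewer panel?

No

Infrastructure: Panel A 34/94 = 36.2%, Panel B 26/94 = 27.7% → Panel A
Applied research: Panel A 13/18 = 72.2%, Panel B 89/137 = 65.0% → Panel A
Basic research: Panel A 39/61 = 63.9%, Panel B 11/22 = 50.0% → Panel A
Translational research: Panel A 35/115 = 30.4%, Panel B 1/9 = 11.1% → Panel A
Overall: Panel A 121/288 = 42.0%, Panel B 127/262 = 48.5% → Panel B
Panel A wins each proposal group but Panel B wins overall — the comparison reverses. Panel A's proposals skew toward translational research, which has a lower base rate.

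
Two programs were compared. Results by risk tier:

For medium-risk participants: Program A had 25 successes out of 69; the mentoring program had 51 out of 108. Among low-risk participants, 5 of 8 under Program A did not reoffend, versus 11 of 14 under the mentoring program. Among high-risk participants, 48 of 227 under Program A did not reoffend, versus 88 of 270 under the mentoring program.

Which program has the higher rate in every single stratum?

the mentoring program

Medium-risk: Program A 25/69 = 36.2%, the mentoring program 51/108 = 47.2% → the mentoring program
Low-risk: Program A 5/8 = 62.5%, the mentoring program 11/14 = 78.6% → the mentoring program
High-risk: Program A 48/227 = 21.1%, the mentoring program 88/270 = 32.6% → the mentoring program
The mentoring program has the higher rate in all 3 groups.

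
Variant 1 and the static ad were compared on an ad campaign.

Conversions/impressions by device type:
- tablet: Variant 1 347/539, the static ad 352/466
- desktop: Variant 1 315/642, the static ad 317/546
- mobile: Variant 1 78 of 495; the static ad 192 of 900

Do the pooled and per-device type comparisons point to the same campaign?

Tablet: Variant 1 347/539 = 64.4%, the static ad 352/466 = 75.5% → the static ad
Desktop: Variant 1 315/642 = 49.1%, the static ad 317/546 = 58.1% → the static ad
Mobile: Variant 1 78/495 = 15.8%, the static ad 192/900 = 21.3% → the static ad
Overall: Variant 1 740/1676 = 44.2%, the static ad 861/1912 = 45.0% → the static ad
The static ad wins overall and in every device group — no reversal.

Yes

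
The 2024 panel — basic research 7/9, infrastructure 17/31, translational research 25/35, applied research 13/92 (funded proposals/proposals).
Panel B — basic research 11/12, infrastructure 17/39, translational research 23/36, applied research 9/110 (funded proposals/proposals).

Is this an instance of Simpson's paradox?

No

Basic research: the 2024 panel 7/9 = 77.8%, Panel B 11/12 = 91.7% → Panel B
Infrastructure: the 2024 panel 17/31 = 54.8%, Panel B 17/39 = 43.6% → the 2024 panel
Translational research: the 2024 panel 25/35 = 71.4%, Panel B 23/36 = 63.9% → the 2024 panel
Applied research: the 2024 panel 13/92 = 14.1%, Panel B 9/110 = 8.2% → the 2024 panel
Overall: the 2024 panel 62/167 = 37.1%, Panel B 60/197 = 30.5% → the 2024 panel
Neither sweeps: the 2024 panel wins 3 of 4 groups, Panel B wins 1. The 2024 panel wins overall but not every group — no Simpson reversal.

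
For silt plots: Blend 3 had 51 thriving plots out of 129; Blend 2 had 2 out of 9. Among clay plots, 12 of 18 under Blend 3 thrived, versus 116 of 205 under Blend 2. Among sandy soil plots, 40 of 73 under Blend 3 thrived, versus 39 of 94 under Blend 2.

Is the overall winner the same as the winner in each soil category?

No

Silt: Blend 3 51/129 = 39.5%, Blend 2 2/9 = 22.2% → Blend 3
Clay: Blend 3 12/18 = 66.7%, Blend 2 116/205 = 56.6% → Blend 3
Sandy soil: Blend 3 40/73 = 54.8%, Blend 2 39/94 = 41.5% → Blend 3
Overall: Blend 3 103/220 = 46.8%, Blend 2 157/308 = 51.0% → Blend 2
Blend 3 wins each soil group but Blend 2 wins overall — the comparison reverses. Blend 3's plots skew toward silt, which has a lower base rate.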